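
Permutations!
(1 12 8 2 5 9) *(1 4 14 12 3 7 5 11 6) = (1 3 7 5 9 4 14 12 8 2 11 6) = [0, 3, 11, 7, 14, 9, 1, 5, 2, 4, 10, 6, 8, 13, 12]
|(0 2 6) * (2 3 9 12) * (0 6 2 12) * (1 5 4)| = 3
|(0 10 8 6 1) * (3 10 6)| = |(0 6 1)(3 10 8)| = 3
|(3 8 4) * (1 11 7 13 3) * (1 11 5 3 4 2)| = 20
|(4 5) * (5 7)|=3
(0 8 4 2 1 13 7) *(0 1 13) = (0 8 4 2 13 7 1) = [8, 0, 13, 3, 2, 5, 6, 1, 4, 9, 10, 11, 12, 7]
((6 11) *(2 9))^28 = ((2 9)(6 11))^28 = (11)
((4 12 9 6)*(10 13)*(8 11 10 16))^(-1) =((4 12 9 6)(8 11 10 13 16))^(-1) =(4 6 9 12)(8 16 13 10 11)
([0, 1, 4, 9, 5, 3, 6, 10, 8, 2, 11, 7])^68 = [0, 1, 3, 4, 9, 2, 6, 11, 8, 5, 7, 10]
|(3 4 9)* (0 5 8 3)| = 6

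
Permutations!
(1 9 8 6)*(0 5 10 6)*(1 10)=(0 5 1 9 8)(6 10)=[5, 9, 2, 3, 4, 1, 10, 7, 0, 8, 6]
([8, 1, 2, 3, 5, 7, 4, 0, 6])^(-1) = (0 7 5 4 6 8)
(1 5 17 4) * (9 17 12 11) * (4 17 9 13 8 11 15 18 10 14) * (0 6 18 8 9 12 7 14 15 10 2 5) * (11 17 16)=(0 6 18 2 5 7 14 4 1)(8 17 16 11 13 9 12 10 15)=[6, 0, 5, 3, 1, 7, 18, 14, 17, 12, 15, 13, 10, 9, 4, 8, 11, 16, 2]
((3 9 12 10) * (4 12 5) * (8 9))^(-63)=(12)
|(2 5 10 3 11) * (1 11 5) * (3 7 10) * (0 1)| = |(0 1 11 2)(3 5)(7 10)| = 4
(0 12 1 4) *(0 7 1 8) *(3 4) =(0 12 8)(1 3 4 7) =[12, 3, 2, 4, 7, 5, 6, 1, 0, 9, 10, 11, 8]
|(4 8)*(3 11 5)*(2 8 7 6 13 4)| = 12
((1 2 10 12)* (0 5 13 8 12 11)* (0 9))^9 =(0 9 11 10 2 1 12 8 13 5)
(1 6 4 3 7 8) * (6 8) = (1 8)(3 7 6 4) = [0, 8, 2, 7, 3, 5, 4, 6, 1]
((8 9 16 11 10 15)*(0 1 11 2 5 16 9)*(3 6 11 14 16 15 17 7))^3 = (0 16 15 1 2 8 14 5)(3 10)(6 17)(7 11)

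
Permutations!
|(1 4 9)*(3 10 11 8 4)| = 7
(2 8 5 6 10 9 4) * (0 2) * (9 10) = [2, 1, 8, 3, 0, 6, 9, 7, 5, 4, 10] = (10)(0 2 8 5 6 9 4)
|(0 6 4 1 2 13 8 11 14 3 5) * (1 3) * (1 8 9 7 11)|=|(0 6 4 3 5)(1 2 13 9 7 11 14 8)|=40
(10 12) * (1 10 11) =(1 10 12 11) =[0, 10, 2, 3, 4, 5, 6, 7, 8, 9, 12, 1, 11]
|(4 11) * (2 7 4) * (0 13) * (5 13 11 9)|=8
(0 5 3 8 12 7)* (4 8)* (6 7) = (0 5 3 4 8 12 6 7) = [5, 1, 2, 4, 8, 3, 7, 0, 12, 9, 10, 11, 6]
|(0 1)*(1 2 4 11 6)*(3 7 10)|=|(0 2 4 11 6 1)(3 7 10)|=6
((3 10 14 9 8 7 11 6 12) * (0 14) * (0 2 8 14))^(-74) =((2 8 7 11 6 12 3 10)(9 14))^(-74) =(14)(2 3 6 7)(8 10 12 11)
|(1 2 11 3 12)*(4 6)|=10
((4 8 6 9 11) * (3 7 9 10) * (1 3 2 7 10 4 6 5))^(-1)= ((1 3 10 2 7 9 11 6 4 8 5))^(-1)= (1 5 8 4 6 11 9 7 2 10 3)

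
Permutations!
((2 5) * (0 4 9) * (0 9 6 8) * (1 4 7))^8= ((9)(0 7 1 4 6 8)(2 5))^8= (9)(0 1 6)(4 8 7)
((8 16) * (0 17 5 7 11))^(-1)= ((0 17 5 7 11)(8 16))^(-1)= (0 11 7 5 17)(8 16)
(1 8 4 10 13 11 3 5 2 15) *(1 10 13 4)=(1 8)(2 15 10 4 13 11 3 5)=[0, 8, 15, 5, 13, 2, 6, 7, 1, 9, 4, 3, 12, 11, 14, 10]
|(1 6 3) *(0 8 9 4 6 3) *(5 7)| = 10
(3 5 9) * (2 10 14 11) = (2 10 14 11)(3 5 9) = [0, 1, 10, 5, 4, 9, 6, 7, 8, 3, 14, 2, 12, 13, 11]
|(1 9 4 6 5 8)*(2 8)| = 7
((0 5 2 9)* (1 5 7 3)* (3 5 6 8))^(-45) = (9)(1 3 8 6)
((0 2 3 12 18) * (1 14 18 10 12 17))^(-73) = (0 1 2 14 3 18 17)(10 12)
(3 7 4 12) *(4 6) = (3 7 6 4 12) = [0, 1, 2, 7, 12, 5, 4, 6, 8, 9, 10, 11, 3]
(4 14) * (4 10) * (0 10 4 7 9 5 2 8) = [10, 1, 8, 3, 14, 2, 6, 9, 0, 5, 7, 11, 12, 13, 4] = (0 10 7 9 5 2 8)(4 14)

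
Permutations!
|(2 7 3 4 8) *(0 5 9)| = 15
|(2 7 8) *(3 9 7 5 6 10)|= |(2 5 6 10 3 9 7 8)|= 8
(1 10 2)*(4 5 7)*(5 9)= [0, 10, 1, 3, 9, 7, 6, 4, 8, 5, 2]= (1 10 2)(4 9 5 7)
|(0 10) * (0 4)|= |(0 10 4)|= 3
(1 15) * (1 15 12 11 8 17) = [0, 12, 2, 3, 4, 5, 6, 7, 17, 9, 10, 8, 11, 13, 14, 15, 16, 1] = (1 12 11 8 17)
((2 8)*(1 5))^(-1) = ((1 5)(2 8))^(-1) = (1 5)(2 8)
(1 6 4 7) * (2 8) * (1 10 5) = (1 6 4 7 10 5)(2 8) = [0, 6, 8, 3, 7, 1, 4, 10, 2, 9, 5]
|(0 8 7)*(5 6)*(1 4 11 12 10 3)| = |(0 8 7)(1 4 11 12 10 3)(5 6)| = 6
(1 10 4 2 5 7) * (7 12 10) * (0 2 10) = (0 2 5 12)(1 7)(4 10) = [2, 7, 5, 3, 10, 12, 6, 1, 8, 9, 4, 11, 0]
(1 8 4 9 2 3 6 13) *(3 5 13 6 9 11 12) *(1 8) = (2 5 13 8 4 11 12 3 9) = [0, 1, 5, 9, 11, 13, 6, 7, 4, 2, 10, 12, 3, 8]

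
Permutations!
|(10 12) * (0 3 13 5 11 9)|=6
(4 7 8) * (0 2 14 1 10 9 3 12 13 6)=(0 2 14 1 10 9 3 12 13 6)(4 7 8)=[2, 10, 14, 12, 7, 5, 0, 8, 4, 3, 9, 11, 13, 6, 1]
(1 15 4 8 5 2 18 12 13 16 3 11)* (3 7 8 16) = (1 15 4 16 7 8 5 2 18 12 13 3 11) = [0, 15, 18, 11, 16, 2, 6, 8, 5, 9, 10, 1, 13, 3, 14, 4, 7, 17, 12]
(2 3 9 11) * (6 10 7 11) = [0, 1, 3, 9, 4, 5, 10, 11, 8, 6, 7, 2] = (2 3 9 6 10 7 11)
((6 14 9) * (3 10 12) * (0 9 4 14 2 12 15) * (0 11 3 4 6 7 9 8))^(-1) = (0 8)(2 6 14 4 12)(3 11 15 10)(7 9)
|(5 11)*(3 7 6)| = |(3 7 6)(5 11)| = 6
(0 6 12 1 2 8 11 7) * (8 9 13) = (0 6 12 1 2 9 13 8 11 7) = [6, 2, 9, 3, 4, 5, 12, 0, 11, 13, 10, 7, 1, 8]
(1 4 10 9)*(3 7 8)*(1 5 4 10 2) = (1 10 9 5 4 2)(3 7 8) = [0, 10, 1, 7, 2, 4, 6, 8, 3, 5, 9]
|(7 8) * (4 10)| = |(4 10)(7 8)| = 2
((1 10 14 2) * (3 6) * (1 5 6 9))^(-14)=(1 14 5 3)(2 6 9 10)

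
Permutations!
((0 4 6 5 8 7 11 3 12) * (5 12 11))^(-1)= ((0 4 6 12)(3 11)(5 8 7))^(-1)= (0 12 6 4)(3 11)(5 7 8)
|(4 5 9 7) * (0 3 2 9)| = 7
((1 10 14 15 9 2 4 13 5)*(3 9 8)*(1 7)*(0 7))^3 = (0 10 8 2 5 1 15 9 13 7 14 3 4)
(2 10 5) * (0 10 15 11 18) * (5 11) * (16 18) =(0 10 11 16 18)(2 15 5) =[10, 1, 15, 3, 4, 2, 6, 7, 8, 9, 11, 16, 12, 13, 14, 5, 18, 17, 0]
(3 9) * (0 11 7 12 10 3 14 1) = [11, 0, 2, 9, 4, 5, 6, 12, 8, 14, 3, 7, 10, 13, 1] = (0 11 7 12 10 3 9 14 1)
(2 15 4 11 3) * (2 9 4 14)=(2 15 14)(3 9 4 11)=[0, 1, 15, 9, 11, 5, 6, 7, 8, 4, 10, 3, 12, 13, 2, 14]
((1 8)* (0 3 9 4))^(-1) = (0 4 9 3)(1 8)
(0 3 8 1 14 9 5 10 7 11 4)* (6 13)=(0 3 8 1 14 9 5 10 7 11 4)(6 13)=[3, 14, 2, 8, 0, 10, 13, 11, 1, 5, 7, 4, 12, 6, 9]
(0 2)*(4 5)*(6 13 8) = (0 2)(4 5)(6 13 8) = [2, 1, 0, 3, 5, 4, 13, 7, 6, 9, 10, 11, 12, 8]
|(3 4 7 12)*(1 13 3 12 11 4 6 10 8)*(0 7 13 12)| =11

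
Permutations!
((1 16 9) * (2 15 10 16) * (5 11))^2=(1 15 16)(2 10 9)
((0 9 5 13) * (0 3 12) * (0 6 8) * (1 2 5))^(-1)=((0 9 1 2 5 13 3 12 6 8))^(-1)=(0 8 6 12 3 13 5 2 1 9)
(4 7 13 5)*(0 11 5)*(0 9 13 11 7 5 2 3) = (0 7 11 2 3)(4 5)(9 13) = [7, 1, 3, 0, 5, 4, 6, 11, 8, 13, 10, 2, 12, 9]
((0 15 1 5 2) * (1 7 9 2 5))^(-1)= ((0 15 7 9 2))^(-1)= (0 2 9 7 15)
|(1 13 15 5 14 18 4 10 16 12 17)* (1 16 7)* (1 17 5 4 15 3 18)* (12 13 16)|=|(1 16 13 3 18 15 4 10 7 17 12 5 14)|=13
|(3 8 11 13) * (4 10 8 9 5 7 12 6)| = 11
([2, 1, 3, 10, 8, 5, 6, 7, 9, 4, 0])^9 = (0 2 3 10)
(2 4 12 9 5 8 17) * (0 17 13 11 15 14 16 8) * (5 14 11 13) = [17, 1, 4, 3, 12, 0, 6, 7, 5, 14, 10, 15, 9, 13, 16, 11, 8, 2] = (0 17 2 4 12 9 14 16 8 5)(11 15)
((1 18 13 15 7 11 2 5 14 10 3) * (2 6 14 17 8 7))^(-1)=((1 18 13 15 2 5 17 8 7 11 6 14 10 3))^(-1)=(1 3 10 14 6 11 7 8 17 5 2 15 13 18)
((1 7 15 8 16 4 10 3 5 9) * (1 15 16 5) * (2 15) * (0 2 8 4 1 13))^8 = ((0 2 15 4 10 3 13)(1 7 16)(5 9 8))^8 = (0 2 15 4 10 3 13)(1 16 7)(5 8 9)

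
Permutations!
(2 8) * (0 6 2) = (0 6 2 8) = [6, 1, 8, 3, 4, 5, 2, 7, 0]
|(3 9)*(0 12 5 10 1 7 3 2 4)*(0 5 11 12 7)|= |(0 7 3 9 2 4 5 10 1)(11 12)|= 18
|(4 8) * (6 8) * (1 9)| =6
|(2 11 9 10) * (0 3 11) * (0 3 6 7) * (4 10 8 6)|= |(0 4 10 2 3 11 9 8 6 7)|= 10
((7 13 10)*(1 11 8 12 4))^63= ((1 11 8 12 4)(7 13 10))^63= (13)(1 12 11 4 8)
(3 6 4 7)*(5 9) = [0, 1, 2, 6, 7, 9, 4, 3, 8, 5] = (3 6 4 7)(5 9)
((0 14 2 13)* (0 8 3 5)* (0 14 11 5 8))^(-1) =(0 13 2 14 5 11)(3 8)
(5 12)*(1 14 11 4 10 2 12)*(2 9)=(1 14 11 4 10 9 2 12 5)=[0, 14, 12, 3, 10, 1, 6, 7, 8, 2, 9, 4, 5, 13, 11]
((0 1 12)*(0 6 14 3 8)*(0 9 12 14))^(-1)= (0 6 12 9 8 3 14 1)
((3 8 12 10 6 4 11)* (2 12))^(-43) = (2 11 10 8 4 12 3 6)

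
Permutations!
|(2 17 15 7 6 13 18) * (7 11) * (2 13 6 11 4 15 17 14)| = 2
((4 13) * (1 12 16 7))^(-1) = (1 7 16 12)(4 13) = ((1 12 16 7)(4 13))^(-1)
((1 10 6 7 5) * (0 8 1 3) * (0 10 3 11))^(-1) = ((0 8 1 3 10 6 7 5 11))^(-1) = (0 11 5 7 6 10 3 1 8)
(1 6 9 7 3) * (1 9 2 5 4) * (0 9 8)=(0 9 7 3 8)(1 6 2 5 4)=[9, 6, 5, 8, 1, 4, 2, 3, 0, 7]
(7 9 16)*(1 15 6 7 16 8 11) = [0, 15, 2, 3, 4, 5, 7, 9, 11, 8, 10, 1, 12, 13, 14, 6, 16] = (16)(1 15 6 7 9 8 11)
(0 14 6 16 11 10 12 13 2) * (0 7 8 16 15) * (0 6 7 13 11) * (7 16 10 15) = (0 14 16)(2 13)(6 7 8 10 12 11 15) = [14, 1, 13, 3, 4, 5, 7, 8, 10, 9, 12, 15, 11, 2, 16, 6, 0]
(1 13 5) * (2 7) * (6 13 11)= (1 11 6 13 5)(2 7)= [0, 11, 7, 3, 4, 1, 13, 2, 8, 9, 10, 6, 12, 5]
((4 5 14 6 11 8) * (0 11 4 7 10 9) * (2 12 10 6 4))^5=((0 11 8 7 6 2 12 10 9)(4 5 14))^5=(0 2 11 12 8 10 7 9 6)(4 14 5)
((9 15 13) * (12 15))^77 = ((9 12 15 13))^77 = (9 12 15 13)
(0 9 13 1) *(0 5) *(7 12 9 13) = (0 13 1 5)(7 12 9) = [13, 5, 2, 3, 4, 0, 6, 12, 8, 7, 10, 11, 9, 1]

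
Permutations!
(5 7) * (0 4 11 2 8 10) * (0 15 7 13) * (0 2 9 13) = (0 4 11 9 13 2 8 10 15 7 5) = [4, 1, 8, 3, 11, 0, 6, 5, 10, 13, 15, 9, 12, 2, 14, 7]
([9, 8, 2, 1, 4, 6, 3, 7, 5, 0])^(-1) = (0 9)(1 3 6 5 8)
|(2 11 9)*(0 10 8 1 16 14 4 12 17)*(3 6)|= 18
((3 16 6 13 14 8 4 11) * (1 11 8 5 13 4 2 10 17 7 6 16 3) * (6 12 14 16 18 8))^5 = (1 11)(2 14 8 12 18 7 16 17 13 10 5)(4 6)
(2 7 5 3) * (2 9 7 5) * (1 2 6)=(1 2 5 3 9 7 6)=[0, 2, 5, 9, 4, 3, 1, 6, 8, 7]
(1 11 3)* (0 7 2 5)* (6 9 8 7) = (0 6 9 8 7 2 5)(1 11 3) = [6, 11, 5, 1, 4, 0, 9, 2, 7, 8, 10, 3]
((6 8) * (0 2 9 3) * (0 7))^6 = (0 2 9 3 7)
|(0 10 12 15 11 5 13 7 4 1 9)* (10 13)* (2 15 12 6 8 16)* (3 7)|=56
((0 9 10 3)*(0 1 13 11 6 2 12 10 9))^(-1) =((1 13 11 6 2 12 10 3))^(-1) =(1 3 10 12 2 6 11 13)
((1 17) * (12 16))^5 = ((1 17)(12 16))^5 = (1 17)(12 16)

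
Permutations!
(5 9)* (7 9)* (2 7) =(2 7 9 5) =[0, 1, 7, 3, 4, 2, 6, 9, 8, 5]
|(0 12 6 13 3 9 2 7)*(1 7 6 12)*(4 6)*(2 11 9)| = 30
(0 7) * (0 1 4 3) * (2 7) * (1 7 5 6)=(7)(0 2 5 6 1 4 3)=[2, 4, 5, 0, 3, 6, 1, 7]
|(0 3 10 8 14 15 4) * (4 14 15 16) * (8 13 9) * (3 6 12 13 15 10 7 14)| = 13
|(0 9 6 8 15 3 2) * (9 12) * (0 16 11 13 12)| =10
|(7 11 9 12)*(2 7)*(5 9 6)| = 7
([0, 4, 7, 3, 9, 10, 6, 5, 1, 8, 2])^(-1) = [0, 8, 10, 3, 1, 7, 6, 2, 9, 4, 5]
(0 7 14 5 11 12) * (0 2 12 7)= (2 12)(5 11 7 14)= [0, 1, 12, 3, 4, 11, 6, 14, 8, 9, 10, 7, 2, 13, 5]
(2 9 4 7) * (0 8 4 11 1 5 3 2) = (0 8 4 7)(1 5 3 2 9 11) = [8, 5, 9, 2, 7, 3, 6, 0, 4, 11, 10, 1]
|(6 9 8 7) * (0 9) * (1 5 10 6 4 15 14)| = 11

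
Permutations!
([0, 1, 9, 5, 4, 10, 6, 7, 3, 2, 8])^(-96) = (10)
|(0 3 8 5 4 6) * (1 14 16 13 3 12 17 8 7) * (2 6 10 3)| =15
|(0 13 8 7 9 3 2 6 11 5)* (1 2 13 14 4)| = |(0 14 4 1 2 6 11 5)(3 13 8 7 9)| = 40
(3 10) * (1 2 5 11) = (1 2 5 11)(3 10) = [0, 2, 5, 10, 4, 11, 6, 7, 8, 9, 3, 1]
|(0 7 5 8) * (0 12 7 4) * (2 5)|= |(0 4)(2 5 8 12 7)|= 10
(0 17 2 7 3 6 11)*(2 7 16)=[17, 1, 16, 6, 4, 5, 11, 3, 8, 9, 10, 0, 12, 13, 14, 15, 2, 7]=(0 17 7 3 6 11)(2 16)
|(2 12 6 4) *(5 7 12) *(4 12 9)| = 10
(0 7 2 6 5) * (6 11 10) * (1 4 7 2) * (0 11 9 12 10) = (0 2 9 12 10 6 5 11)(1 4 7) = [2, 4, 9, 3, 7, 11, 5, 1, 8, 12, 6, 0, 10]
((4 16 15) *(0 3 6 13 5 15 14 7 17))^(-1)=((0 3 6 13 5 15 4 16 14 7 17))^(-1)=(0 17 7 14 16 4 15 5 13 6 3)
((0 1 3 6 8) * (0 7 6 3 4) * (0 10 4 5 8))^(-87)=(0 8)(1 7)(4 10)(5 6)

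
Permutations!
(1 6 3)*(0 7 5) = [7, 6, 2, 1, 4, 0, 3, 5] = (0 7 5)(1 6 3)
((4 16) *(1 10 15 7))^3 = ((1 10 15 7)(4 16))^3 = (1 7 15 10)(4 16)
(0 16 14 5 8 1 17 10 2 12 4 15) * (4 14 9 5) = (0 16 9 5 8 1 17 10 2 12 14 4 15) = [16, 17, 12, 3, 15, 8, 6, 7, 1, 5, 2, 11, 14, 13, 4, 0, 9, 10]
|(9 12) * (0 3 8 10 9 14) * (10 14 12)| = 4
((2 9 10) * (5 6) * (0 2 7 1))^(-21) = ((0 2 9 10 7 1)(5 6))^(-21) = (0 10)(1 9)(2 7)(5 6)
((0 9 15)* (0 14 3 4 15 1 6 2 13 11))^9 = ((0 9 1 6 2 13 11)(3 4 15 14))^9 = (0 1 2 11 9 6 13)(3 4 15 14)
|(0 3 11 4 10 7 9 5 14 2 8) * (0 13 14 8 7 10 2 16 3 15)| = 22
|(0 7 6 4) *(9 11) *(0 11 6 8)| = |(0 7 8)(4 11 9 6)| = 12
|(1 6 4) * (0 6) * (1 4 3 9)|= 5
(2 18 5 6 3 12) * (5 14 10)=[0, 1, 18, 12, 4, 6, 3, 7, 8, 9, 5, 11, 2, 13, 10, 15, 16, 17, 14]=(2 18 14 10 5 6 3 12)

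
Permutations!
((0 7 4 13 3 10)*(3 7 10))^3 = (13)(0 10)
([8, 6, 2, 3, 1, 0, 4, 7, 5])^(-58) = [5, 4, 2, 3, 6, 8, 1, 7, 0]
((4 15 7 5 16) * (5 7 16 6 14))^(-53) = (4 15 16)(5 6 14) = ((4 15 16)(5 6 14))^(-53)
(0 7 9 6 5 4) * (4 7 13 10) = [13, 1, 2, 3, 0, 7, 5, 9, 8, 6, 4, 11, 12, 10] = (0 13 10 4)(5 7 9 6)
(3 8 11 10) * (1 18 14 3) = (1 18 14 3 8 11 10) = [0, 18, 2, 8, 4, 5, 6, 7, 11, 9, 1, 10, 12, 13, 3, 15, 16, 17, 14]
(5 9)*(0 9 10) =(0 9 5 10) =[9, 1, 2, 3, 4, 10, 6, 7, 8, 5, 0]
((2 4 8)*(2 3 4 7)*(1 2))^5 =((1 2 7)(3 4 8))^5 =(1 7 2)(3 8 4)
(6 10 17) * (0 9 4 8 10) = (0 9 4 8 10 17 6) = [9, 1, 2, 3, 8, 5, 0, 7, 10, 4, 17, 11, 12, 13, 14, 15, 16, 6]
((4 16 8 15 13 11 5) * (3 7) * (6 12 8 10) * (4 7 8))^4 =((3 8 15 13 11 5 7)(4 16 10 6 12))^4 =(3 11 8 5 15 7 13)(4 12 6 10 16)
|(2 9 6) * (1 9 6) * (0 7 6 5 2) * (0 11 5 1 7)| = 7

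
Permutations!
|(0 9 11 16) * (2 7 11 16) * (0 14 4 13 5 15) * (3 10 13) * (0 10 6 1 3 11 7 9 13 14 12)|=12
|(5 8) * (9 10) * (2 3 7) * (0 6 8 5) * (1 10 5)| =|(0 6 8)(1 10 9 5)(2 3 7)| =12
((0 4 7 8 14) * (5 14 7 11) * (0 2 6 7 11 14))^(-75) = (0 8 2)(4 11 6)(5 7 14)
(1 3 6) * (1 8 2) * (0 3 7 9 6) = [3, 7, 1, 0, 4, 5, 8, 9, 2, 6] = (0 3)(1 7 9 6 8 2)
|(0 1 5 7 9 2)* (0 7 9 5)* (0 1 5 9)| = 6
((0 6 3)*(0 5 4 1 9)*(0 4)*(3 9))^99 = ((0 6 9 4 1 3 5))^99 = (0 6 9 4 1 3 5)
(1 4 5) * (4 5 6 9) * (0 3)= (0 3)(1 5)(4 6 9)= [3, 5, 2, 0, 6, 1, 9, 7, 8, 4]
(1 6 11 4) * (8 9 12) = (1 6 11 4)(8 9 12) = [0, 6, 2, 3, 1, 5, 11, 7, 9, 12, 10, 4, 8]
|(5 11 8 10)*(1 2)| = 4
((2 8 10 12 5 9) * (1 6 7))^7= ((1 6 7)(2 8 10 12 5 9))^7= (1 6 7)(2 8 10 12 5 9)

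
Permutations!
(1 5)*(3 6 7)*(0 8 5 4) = (0 8 5 1 4)(3 6 7) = [8, 4, 2, 6, 0, 1, 7, 3, 5]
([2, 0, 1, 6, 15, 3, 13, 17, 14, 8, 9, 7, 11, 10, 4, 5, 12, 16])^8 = (0 1 2)(3 15 14 9 13)(4 8 10 6 5)(7 12 17 11 16)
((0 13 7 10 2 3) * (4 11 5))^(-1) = (0 3 2 10 7 13)(4 5 11)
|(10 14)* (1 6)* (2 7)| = 2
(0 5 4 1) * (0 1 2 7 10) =(0 5 4 2 7 10) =[5, 1, 7, 3, 2, 4, 6, 10, 8, 9, 0]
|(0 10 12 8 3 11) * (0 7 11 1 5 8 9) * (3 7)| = 12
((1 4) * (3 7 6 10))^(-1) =(1 4)(3 10 6 7)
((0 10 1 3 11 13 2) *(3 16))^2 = (0 1 3 13)(2 10 16 11)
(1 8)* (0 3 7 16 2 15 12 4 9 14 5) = [3, 8, 15, 7, 9, 0, 6, 16, 1, 14, 10, 11, 4, 13, 5, 12, 2] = (0 3 7 16 2 15 12 4 9 14 5)(1 8)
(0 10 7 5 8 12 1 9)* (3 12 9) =[10, 3, 2, 12, 4, 8, 6, 5, 9, 0, 7, 11, 1] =(0 10 7 5 8 9)(1 3 12)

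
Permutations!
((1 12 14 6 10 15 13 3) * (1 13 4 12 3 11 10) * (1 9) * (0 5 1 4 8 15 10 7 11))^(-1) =((0 5 1 3 13)(4 12 14 6 9)(7 11)(8 15))^(-1) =(0 13 3 1 5)(4 9 6 14 12)(7 11)(8 15)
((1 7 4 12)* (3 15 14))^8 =((1 7 4 12)(3 15 14))^8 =(3 14 15)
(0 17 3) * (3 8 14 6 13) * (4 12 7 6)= [17, 1, 2, 0, 12, 5, 13, 6, 14, 9, 10, 11, 7, 3, 4, 15, 16, 8]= (0 17 8 14 4 12 7 6 13 3)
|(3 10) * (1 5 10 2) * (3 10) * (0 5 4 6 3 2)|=|(10)(0 5 2 1 4 6 3)|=7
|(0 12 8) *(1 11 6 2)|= 12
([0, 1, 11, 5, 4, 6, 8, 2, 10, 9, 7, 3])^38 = [0, 1, 10, 2, 4, 11, 3, 8, 5, 9, 6, 7]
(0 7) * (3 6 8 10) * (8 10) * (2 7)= [2, 1, 7, 6, 4, 5, 10, 0, 8, 9, 3]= (0 2 7)(3 6 10)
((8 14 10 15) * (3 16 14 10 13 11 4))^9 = (3 13)(4 14)(11 16)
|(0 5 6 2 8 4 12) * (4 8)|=6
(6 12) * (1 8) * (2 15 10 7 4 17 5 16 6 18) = [0, 8, 15, 3, 17, 16, 12, 4, 1, 9, 7, 11, 18, 13, 14, 10, 6, 5, 2] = (1 8)(2 15 10 7 4 17 5 16 6 12 18)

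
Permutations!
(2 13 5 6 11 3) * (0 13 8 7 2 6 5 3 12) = (0 13 3 6 11 12)(2 8 7) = [13, 1, 8, 6, 4, 5, 11, 2, 7, 9, 10, 12, 0, 3]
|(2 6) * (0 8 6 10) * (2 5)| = 6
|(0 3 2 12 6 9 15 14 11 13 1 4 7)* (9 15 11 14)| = |(0 3 2 12 6 15 9 11 13 1 4 7)| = 12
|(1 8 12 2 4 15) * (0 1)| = |(0 1 8 12 2 4 15)| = 7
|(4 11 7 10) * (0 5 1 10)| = |(0 5 1 10 4 11 7)| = 7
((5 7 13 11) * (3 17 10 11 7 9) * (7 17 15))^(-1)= (3 9 5 11 10 17 13 7 15)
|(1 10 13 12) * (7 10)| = |(1 7 10 13 12)| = 5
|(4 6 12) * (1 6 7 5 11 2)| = |(1 6 12 4 7 5 11 2)| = 8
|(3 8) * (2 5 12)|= |(2 5 12)(3 8)|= 6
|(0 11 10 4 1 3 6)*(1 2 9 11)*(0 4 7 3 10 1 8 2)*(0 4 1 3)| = |(0 8 2 9 11 3 6 1 10 7)| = 10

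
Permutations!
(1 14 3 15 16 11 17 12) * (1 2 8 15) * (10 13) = (1 14 3)(2 8 15 16 11 17 12)(10 13) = [0, 14, 8, 1, 4, 5, 6, 7, 15, 9, 13, 17, 2, 10, 3, 16, 11, 12]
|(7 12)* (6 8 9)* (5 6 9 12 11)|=|(5 6 8 12 7 11)|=6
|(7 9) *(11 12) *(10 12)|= 6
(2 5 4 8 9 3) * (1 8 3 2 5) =(1 8 9 2)(3 5 4) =[0, 8, 1, 5, 3, 4, 6, 7, 9, 2]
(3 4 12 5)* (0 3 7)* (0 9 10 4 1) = [3, 0, 2, 1, 12, 7, 6, 9, 8, 10, 4, 11, 5] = (0 3 1)(4 12 5 7 9 10)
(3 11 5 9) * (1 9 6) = [0, 9, 2, 11, 4, 6, 1, 7, 8, 3, 10, 5] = (1 9 3 11 5 6)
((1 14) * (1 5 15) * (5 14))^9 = (15)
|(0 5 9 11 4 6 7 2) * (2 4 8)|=6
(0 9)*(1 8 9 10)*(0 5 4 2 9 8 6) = [10, 6, 9, 3, 2, 4, 0, 7, 8, 5, 1] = (0 10 1 6)(2 9 5 4)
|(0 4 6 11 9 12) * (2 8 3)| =6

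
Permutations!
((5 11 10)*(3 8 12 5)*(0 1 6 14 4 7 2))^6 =((0 1 6 14 4 7 2)(3 8 12 5 11 10))^6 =(0 2 7 4 14 6 1)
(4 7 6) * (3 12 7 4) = [0, 1, 2, 12, 4, 5, 3, 6, 8, 9, 10, 11, 7] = (3 12 7 6)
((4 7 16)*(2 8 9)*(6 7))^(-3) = (4 6 7 16)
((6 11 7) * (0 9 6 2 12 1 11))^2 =(0 6 9)(1 7 12 11 2) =((0 9 6)(1 11 7 2 12))^2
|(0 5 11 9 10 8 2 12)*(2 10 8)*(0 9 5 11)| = 15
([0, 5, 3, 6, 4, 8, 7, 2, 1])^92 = [0, 8, 2, 3, 4, 1, 6, 7, 5]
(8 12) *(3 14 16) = (3 14 16)(8 12) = [0, 1, 2, 14, 4, 5, 6, 7, 12, 9, 10, 11, 8, 13, 16, 15, 3]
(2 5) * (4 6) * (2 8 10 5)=(4 6)(5 8 10)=[0, 1, 2, 3, 6, 8, 4, 7, 10, 9, 5]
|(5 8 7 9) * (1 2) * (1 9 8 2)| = 6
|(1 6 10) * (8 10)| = 4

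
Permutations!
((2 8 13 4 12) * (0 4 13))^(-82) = ((13)(0 4 12 2 8))^(-82) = (13)(0 2 4 8 12)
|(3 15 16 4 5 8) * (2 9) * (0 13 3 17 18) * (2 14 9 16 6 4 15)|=12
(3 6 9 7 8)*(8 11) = (3 6 9 7 11 8) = [0, 1, 2, 6, 4, 5, 9, 11, 3, 7, 10, 8]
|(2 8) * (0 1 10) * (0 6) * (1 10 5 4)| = 6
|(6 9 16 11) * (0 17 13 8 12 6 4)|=10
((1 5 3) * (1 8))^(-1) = (1 8 3 5)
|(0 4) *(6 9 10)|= 6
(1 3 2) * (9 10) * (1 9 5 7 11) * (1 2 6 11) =(1 3 6 11 2 9 10 5 7) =[0, 3, 9, 6, 4, 7, 11, 1, 8, 10, 5, 2]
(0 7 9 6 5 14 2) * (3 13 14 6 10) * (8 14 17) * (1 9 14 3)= (0 7 14 2)(1 9 10)(3 13 17 8)(5 6)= [7, 9, 0, 13, 4, 6, 5, 14, 3, 10, 1, 11, 12, 17, 2, 15, 16, 8]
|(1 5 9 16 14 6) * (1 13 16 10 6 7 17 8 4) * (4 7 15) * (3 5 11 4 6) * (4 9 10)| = 60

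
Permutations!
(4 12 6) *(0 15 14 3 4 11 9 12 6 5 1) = [15, 0, 2, 4, 6, 1, 11, 7, 8, 12, 10, 9, 5, 13, 3, 14] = (0 15 14 3 4 6 11 9 12 5 1)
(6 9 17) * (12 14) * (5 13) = (5 13)(6 9 17)(12 14) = [0, 1, 2, 3, 4, 13, 9, 7, 8, 17, 10, 11, 14, 5, 12, 15, 16, 6]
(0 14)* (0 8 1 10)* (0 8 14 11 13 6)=[11, 10, 2, 3, 4, 5, 0, 7, 1, 9, 8, 13, 12, 6, 14]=(14)(0 11 13 6)(1 10 8)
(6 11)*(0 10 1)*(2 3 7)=(0 10 1)(2 3 7)(6 11)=[10, 0, 3, 7, 4, 5, 11, 2, 8, 9, 1, 6]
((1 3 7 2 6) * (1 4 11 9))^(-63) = ((1 3 7 2 6 4 11 9))^(-63) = (1 3 7 2 6 4 11 9)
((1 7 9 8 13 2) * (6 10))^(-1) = ((1 7 9 8 13 2)(6 10))^(-1) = (1 2 13 8 9 7)(6 10)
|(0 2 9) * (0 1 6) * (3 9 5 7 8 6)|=|(0 2 5 7 8 6)(1 3 9)|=6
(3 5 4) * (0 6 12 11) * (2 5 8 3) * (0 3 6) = [0, 1, 5, 8, 2, 4, 12, 7, 6, 9, 10, 3, 11] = (2 5 4)(3 8 6 12 11)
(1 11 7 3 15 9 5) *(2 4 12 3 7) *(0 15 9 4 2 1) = (0 15 4 12 3 9 5)(1 11) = [15, 11, 2, 9, 12, 0, 6, 7, 8, 5, 10, 1, 3, 13, 14, 4]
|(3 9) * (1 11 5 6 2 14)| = 6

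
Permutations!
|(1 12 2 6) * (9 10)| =4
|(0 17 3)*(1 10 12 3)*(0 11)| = 7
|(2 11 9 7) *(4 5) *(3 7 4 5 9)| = 4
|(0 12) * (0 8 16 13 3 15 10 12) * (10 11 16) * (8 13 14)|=|(3 15 11 16 14 8 10 12 13)|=9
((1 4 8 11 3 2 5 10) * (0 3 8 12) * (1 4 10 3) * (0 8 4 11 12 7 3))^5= (0 7 1 3 10 2 11 5 4)(8 12)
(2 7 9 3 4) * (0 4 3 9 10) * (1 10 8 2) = (0 4 1 10)(2 7 8) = [4, 10, 7, 3, 1, 5, 6, 8, 2, 9, 0]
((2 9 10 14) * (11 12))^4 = (14)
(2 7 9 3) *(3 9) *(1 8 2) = [0, 8, 7, 1, 4, 5, 6, 3, 2, 9] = (9)(1 8 2 7 3)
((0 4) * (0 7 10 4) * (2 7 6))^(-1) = ((2 7 10 4 6))^(-1) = (2 6 4 10 7)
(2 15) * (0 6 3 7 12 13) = (0 6 3 7 12 13)(2 15) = [6, 1, 15, 7, 4, 5, 3, 12, 8, 9, 10, 11, 13, 0, 14, 2]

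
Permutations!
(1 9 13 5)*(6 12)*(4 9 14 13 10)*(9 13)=(1 14 9 10 4 13 5)(6 12)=[0, 14, 2, 3, 13, 1, 12, 7, 8, 10, 4, 11, 6, 5, 9]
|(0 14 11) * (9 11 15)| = |(0 14 15 9 11)| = 5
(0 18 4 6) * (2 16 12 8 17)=(0 18 4 6)(2 16 12 8 17)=[18, 1, 16, 3, 6, 5, 0, 7, 17, 9, 10, 11, 8, 13, 14, 15, 12, 2, 4]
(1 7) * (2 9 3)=(1 7)(2 9 3)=[0, 7, 9, 2, 4, 5, 6, 1, 8, 3]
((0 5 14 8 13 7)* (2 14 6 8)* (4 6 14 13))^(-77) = ((0 5 14 2 13 7)(4 6 8))^(-77) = (0 5 14 2 13 7)(4 6 8)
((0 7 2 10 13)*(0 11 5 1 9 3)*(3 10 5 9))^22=(0 1 2)(3 5 7)(9 13)(10 11)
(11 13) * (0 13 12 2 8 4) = (0 13 11 12 2 8 4) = [13, 1, 8, 3, 0, 5, 6, 7, 4, 9, 10, 12, 2, 11]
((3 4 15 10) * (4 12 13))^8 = (3 13 15)(4 10 12)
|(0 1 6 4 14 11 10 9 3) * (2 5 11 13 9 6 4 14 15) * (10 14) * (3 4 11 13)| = 30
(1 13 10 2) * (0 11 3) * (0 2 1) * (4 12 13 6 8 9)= (0 11 3 2)(1 6 8 9 4 12 13 10)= [11, 6, 0, 2, 12, 5, 8, 7, 9, 4, 1, 3, 13, 10]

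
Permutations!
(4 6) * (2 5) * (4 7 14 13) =(2 5)(4 6 7 14 13) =[0, 1, 5, 3, 6, 2, 7, 14, 8, 9, 10, 11, 12, 4, 13]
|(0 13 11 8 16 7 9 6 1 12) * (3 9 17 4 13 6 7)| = |(0 6 1 12)(3 9 7 17 4 13 11 8 16)| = 36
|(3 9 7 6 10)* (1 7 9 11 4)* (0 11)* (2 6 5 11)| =5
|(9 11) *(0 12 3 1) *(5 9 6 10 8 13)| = 28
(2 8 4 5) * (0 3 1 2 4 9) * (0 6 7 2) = [3, 0, 8, 1, 5, 4, 7, 2, 9, 6] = (0 3 1)(2 8 9 6 7)(4 5)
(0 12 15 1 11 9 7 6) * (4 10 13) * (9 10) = (0 12 15 1 11 10 13 4 9 7 6) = [12, 11, 2, 3, 9, 5, 0, 6, 8, 7, 13, 10, 15, 4, 14, 1]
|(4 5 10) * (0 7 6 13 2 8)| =|(0 7 6 13 2 8)(4 5 10)| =6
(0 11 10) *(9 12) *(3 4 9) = (0 11 10)(3 4 9 12) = [11, 1, 2, 4, 9, 5, 6, 7, 8, 12, 0, 10, 3]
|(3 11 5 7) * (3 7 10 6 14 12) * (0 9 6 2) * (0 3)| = 5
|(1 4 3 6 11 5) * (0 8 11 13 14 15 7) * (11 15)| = |(0 8 15 7)(1 4 3 6 13 14 11 5)| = 8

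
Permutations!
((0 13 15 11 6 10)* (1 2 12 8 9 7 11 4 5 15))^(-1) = (0 10 6 11 7 9 8 12 2 1 13)(4 15 5)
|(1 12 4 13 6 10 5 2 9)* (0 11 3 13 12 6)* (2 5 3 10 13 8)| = |(0 11 10 3 8 2 9 1 6 13)(4 12)| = 10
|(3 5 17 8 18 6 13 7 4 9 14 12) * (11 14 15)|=14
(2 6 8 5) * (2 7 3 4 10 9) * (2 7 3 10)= (2 6 8 5 3 4)(7 10 9)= [0, 1, 6, 4, 2, 3, 8, 10, 5, 7, 9]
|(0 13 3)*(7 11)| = 6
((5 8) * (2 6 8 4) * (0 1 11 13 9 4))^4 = (0 9 8 11 2)(1 4 5 13 6) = ((0 1 11 13 9 4 2 6 8 5))^4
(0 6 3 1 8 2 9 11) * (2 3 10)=(0 6 10 2 9 11)(1 8 3)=[6, 8, 9, 1, 4, 5, 10, 7, 3, 11, 2, 0]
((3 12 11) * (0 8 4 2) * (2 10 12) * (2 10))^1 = (0 8 4 2)(3 10 12 11) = ((0 8 4 2)(3 10 12 11))^1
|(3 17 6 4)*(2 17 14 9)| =|(2 17 6 4 3 14 9)| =7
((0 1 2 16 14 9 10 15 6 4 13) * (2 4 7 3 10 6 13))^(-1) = ((0 1 4 2 16 14 9 6 7 3 10 15 13))^(-1) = (0 13 15 10 3 7 6 9 14 16 2 4 1)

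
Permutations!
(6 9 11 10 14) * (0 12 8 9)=(0 12 8 9 11 10 14 6)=[12, 1, 2, 3, 4, 5, 0, 7, 9, 11, 14, 10, 8, 13, 6]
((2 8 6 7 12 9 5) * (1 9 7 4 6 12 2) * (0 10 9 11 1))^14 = (0 9)(2 12)(5 10)(7 8)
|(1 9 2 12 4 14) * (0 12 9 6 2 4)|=6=|(0 12)(1 6 2 9 4 14)|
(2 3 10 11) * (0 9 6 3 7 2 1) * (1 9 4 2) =[4, 0, 7, 10, 2, 5, 3, 1, 8, 6, 11, 9] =(0 4 2 7 1)(3 10 11 9 6)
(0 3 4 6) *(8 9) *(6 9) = (0 3 4 9 8 6) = [3, 1, 2, 4, 9, 5, 0, 7, 6, 8]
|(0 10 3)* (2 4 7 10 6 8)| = |(0 6 8 2 4 7 10 3)| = 8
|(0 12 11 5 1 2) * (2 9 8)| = 8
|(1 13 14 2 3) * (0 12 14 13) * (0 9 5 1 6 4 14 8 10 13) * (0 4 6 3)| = 24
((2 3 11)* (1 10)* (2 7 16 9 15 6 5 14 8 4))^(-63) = ((1 10)(2 3 11 7 16 9 15 6 5 14 8 4))^(-63) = (1 10)(2 14 15 7)(3 8 6 16)(4 5 9 11)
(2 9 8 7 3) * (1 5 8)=[0, 5, 9, 2, 4, 8, 6, 3, 7, 1]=(1 5 8 7 3 2 9)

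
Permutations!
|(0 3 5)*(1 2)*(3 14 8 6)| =|(0 14 8 6 3 5)(1 2)| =6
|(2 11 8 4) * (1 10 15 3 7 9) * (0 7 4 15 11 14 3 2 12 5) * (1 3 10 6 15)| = 56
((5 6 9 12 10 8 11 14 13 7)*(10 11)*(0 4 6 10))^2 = ((0 4 6 9 12 11 14 13 7 5 10 8))^2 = (0 6 12 14 7 10)(4 9 11 13 5 8)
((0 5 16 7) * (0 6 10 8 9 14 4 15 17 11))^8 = (0 14 7 17 8 5 4 6 11 9 16 15 10)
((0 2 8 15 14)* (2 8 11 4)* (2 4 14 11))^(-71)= ((0 8 15 11 14))^(-71)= (0 14 11 15 8)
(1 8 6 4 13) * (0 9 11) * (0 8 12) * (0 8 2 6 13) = (0 9 11 2 6 4)(1 12 8 13) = [9, 12, 6, 3, 0, 5, 4, 7, 13, 11, 10, 2, 8, 1]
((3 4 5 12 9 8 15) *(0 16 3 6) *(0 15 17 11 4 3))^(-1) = (0 16)(4 11 17 8 9 12 5)(6 15)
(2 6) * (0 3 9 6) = (0 3 9 6 2) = [3, 1, 0, 9, 4, 5, 2, 7, 8, 6]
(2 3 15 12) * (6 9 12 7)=[0, 1, 3, 15, 4, 5, 9, 6, 8, 12, 10, 11, 2, 13, 14, 7]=(2 3 15 7 6 9 12)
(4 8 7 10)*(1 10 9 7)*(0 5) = (0 5)(1 10 4 8)(7 9) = [5, 10, 2, 3, 8, 0, 6, 9, 1, 7, 4]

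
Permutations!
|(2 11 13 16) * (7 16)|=|(2 11 13 7 16)|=5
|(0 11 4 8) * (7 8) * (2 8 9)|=7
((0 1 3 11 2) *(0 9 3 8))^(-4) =(11)(0 8 1)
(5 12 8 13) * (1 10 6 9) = (1 10 6 9)(5 12 8 13) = [0, 10, 2, 3, 4, 12, 9, 7, 13, 1, 6, 11, 8, 5]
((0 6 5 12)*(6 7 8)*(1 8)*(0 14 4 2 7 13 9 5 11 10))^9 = (0 1 12 10 7 5 11 2 9 6 4 13 8 14)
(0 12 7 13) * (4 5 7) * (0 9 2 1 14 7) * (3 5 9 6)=[12, 14, 1, 5, 9, 0, 3, 13, 8, 2, 10, 11, 4, 6, 7]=(0 12 4 9 2 1 14 7 13 6 3 5)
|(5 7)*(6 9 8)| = |(5 7)(6 9 8)| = 6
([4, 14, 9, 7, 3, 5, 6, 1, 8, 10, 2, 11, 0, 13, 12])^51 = [3, 12, 2, 1, 7, 5, 6, 14, 8, 9, 10, 11, 4, 13, 0]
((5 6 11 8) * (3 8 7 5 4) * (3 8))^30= (5 11)(6 7)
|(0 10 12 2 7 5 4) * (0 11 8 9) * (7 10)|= 21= |(0 7 5 4 11 8 9)(2 10 12)|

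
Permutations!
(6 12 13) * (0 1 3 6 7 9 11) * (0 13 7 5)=[1, 3, 2, 6, 4, 0, 12, 9, 8, 11, 10, 13, 7, 5]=(0 1 3 6 12 7 9 11 13 5)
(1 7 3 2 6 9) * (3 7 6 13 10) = (1 6 9)(2 13 10 3) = [0, 6, 13, 2, 4, 5, 9, 7, 8, 1, 3, 11, 12, 10]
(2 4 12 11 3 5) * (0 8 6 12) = (0 8 6 12 11 3 5 2 4) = [8, 1, 4, 5, 0, 2, 12, 7, 6, 9, 10, 3, 11]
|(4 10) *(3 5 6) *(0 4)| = |(0 4 10)(3 5 6)| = 3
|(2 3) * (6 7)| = 2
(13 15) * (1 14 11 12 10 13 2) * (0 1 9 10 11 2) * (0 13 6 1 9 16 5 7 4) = (0 9 10 6 1 14 2 16 5 7 4)(11 12)(13 15) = [9, 14, 16, 3, 0, 7, 1, 4, 8, 10, 6, 12, 11, 15, 2, 13, 5]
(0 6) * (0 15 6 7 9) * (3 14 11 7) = (0 3 14 11 7 9)(6 15) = [3, 1, 2, 14, 4, 5, 15, 9, 8, 0, 10, 7, 12, 13, 11, 6]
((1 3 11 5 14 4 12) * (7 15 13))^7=((1 3 11 5 14 4 12)(7 15 13))^7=(7 15 13)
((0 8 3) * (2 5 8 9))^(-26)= ((0 9 2 5 8 3))^(-26)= (0 8 2)(3 5 9)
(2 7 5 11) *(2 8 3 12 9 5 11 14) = (2 7 11 8 3 12 9 5 14) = [0, 1, 7, 12, 4, 14, 6, 11, 3, 5, 10, 8, 9, 13, 2]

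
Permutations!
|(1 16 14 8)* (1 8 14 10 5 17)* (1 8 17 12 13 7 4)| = |(1 16 10 5 12 13 7 4)(8 17)| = 8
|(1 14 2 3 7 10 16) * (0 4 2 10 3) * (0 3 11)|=|(0 4 2 3 7 11)(1 14 10 16)|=12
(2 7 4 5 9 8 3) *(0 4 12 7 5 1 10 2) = (0 4 1 10 2 5 9 8 3)(7 12) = [4, 10, 5, 0, 1, 9, 6, 12, 3, 8, 2, 11, 7]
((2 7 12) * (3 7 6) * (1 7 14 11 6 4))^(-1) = ((1 7 12 2 4)(3 14 11 6))^(-1) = (1 4 2 12 7)(3 6 11 14)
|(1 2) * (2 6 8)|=|(1 6 8 2)|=4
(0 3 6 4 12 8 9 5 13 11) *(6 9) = [3, 1, 2, 9, 12, 13, 4, 7, 6, 5, 10, 0, 8, 11] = (0 3 9 5 13 11)(4 12 8 6)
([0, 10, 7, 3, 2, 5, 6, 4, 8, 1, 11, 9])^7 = [0, 9, 7, 3, 2, 5, 6, 4, 8, 11, 1, 10]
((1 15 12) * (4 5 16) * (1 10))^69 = ((1 15 12 10)(4 5 16))^69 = (16)(1 15 12 10)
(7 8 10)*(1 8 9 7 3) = [0, 8, 2, 1, 4, 5, 6, 9, 10, 7, 3] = (1 8 10 3)(7 9)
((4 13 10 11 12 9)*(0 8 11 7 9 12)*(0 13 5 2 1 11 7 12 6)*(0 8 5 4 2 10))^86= ((0 5 10 12 6 8 7 9 2 1 11 13))^86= (0 10 6 7 2 11)(1 13 5 12 8 9)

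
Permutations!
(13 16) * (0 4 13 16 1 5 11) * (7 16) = (0 4 13 1 5 11)(7 16) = [4, 5, 2, 3, 13, 11, 6, 16, 8, 9, 10, 0, 12, 1, 14, 15, 7]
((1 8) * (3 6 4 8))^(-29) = (1 3 6 4 8)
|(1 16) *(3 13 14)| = 6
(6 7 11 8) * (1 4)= (1 4)(6 7 11 8)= [0, 4, 2, 3, 1, 5, 7, 11, 6, 9, 10, 8]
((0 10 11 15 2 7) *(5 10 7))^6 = (2 5 10 11 15)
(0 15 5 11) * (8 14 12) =(0 15 5 11)(8 14 12) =[15, 1, 2, 3, 4, 11, 6, 7, 14, 9, 10, 0, 8, 13, 12, 5]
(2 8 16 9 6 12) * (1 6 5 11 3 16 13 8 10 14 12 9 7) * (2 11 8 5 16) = (1 6 9 16 7)(2 10 14 12 11 3)(5 8 13) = [0, 6, 10, 2, 4, 8, 9, 1, 13, 16, 14, 3, 11, 5, 12, 15, 7]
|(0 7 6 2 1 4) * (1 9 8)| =|(0 7 6 2 9 8 1 4)| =8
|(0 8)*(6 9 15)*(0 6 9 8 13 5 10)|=|(0 13 5 10)(6 8)(9 15)|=4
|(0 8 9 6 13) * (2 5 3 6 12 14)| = |(0 8 9 12 14 2 5 3 6 13)| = 10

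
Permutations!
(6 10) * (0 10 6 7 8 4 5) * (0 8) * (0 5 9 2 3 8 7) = (0 10)(2 3 8 4 9)(5 7) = [10, 1, 3, 8, 9, 7, 6, 5, 4, 2, 0]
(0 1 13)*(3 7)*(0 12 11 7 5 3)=[1, 13, 2, 5, 4, 3, 6, 0, 8, 9, 10, 7, 11, 12]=(0 1 13 12 11 7)(3 5)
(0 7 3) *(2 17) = (0 7 3)(2 17) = [7, 1, 17, 0, 4, 5, 6, 3, 8, 9, 10, 11, 12, 13, 14, 15, 16, 2]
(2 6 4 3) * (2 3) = (2 6 4) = [0, 1, 6, 3, 2, 5, 4]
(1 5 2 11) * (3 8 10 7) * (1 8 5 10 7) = (1 10)(2 11 8 7 3 5) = [0, 10, 11, 5, 4, 2, 6, 3, 7, 9, 1, 8]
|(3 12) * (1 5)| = |(1 5)(3 12)| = 2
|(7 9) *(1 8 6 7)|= |(1 8 6 7 9)|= 5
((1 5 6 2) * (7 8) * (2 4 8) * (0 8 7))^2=((0 8)(1 5 6 4 7 2))^2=(8)(1 6 7)(2 5 4)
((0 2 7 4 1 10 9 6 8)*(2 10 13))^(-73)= ((0 10 9 6 8)(1 13 2 7 4))^(-73)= (0 9 8 10 6)(1 2 4 13 7)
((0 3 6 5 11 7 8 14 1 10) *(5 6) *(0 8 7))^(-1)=((0 3 5 11)(1 10 8 14))^(-1)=(0 11 5 3)(1 14 8 10)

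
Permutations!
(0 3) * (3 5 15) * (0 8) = (0 5 15 3 8) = [5, 1, 2, 8, 4, 15, 6, 7, 0, 9, 10, 11, 12, 13, 14, 3]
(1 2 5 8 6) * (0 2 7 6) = (0 2 5 8)(1 7 6) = [2, 7, 5, 3, 4, 8, 1, 6, 0]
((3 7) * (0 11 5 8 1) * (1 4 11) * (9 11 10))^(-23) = (0 1)(3 7)(4 10 9 11 5 8)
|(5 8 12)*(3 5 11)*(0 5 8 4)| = |(0 5 4)(3 8 12 11)| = 12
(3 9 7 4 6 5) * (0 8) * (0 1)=[8, 0, 2, 9, 6, 3, 5, 4, 1, 7]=(0 8 1)(3 9 7 4 6 5)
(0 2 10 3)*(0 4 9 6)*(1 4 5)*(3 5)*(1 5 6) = (0 2 10 6)(1 4 9) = [2, 4, 10, 3, 9, 5, 0, 7, 8, 1, 6]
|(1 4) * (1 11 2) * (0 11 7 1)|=3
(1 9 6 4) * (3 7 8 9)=[0, 3, 2, 7, 1, 5, 4, 8, 9, 6]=(1 3 7 8 9 6 4)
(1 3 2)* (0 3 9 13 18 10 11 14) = (0 3 2 1 9 13 18 10 11 14) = [3, 9, 1, 2, 4, 5, 6, 7, 8, 13, 11, 14, 12, 18, 0, 15, 16, 17, 10]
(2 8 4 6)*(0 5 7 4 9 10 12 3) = (0 5 7 4 6 2 8 9 10 12 3) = [5, 1, 8, 0, 6, 7, 2, 4, 9, 10, 12, 11, 3]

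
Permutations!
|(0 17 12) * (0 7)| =4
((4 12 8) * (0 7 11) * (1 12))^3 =(1 4 8 12)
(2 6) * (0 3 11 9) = (0 3 11 9)(2 6) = [3, 1, 6, 11, 4, 5, 2, 7, 8, 0, 10, 9]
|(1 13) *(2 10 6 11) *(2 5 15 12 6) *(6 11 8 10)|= 4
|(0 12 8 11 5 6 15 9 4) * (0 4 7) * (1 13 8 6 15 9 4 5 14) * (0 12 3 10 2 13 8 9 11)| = 39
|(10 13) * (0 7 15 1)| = |(0 7 15 1)(10 13)| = 4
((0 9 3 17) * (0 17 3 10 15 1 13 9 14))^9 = ((17)(0 14)(1 13 9 10 15))^9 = (17)(0 14)(1 15 10 9 13)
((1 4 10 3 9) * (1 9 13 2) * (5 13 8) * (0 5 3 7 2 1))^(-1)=(0 2 7 10 4 1 13 5)(3 8)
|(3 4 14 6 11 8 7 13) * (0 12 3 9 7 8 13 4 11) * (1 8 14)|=12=|(0 12 3 11 13 9 7 4 1 8 14 6)|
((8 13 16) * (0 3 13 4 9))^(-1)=((0 3 13 16 8 4 9))^(-1)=(0 9 4 8 16 13 3)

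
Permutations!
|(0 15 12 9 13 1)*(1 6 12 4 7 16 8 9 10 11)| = |(0 15 4 7 16 8 9 13 6 12 10 11 1)| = 13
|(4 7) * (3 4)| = 3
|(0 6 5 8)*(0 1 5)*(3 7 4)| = |(0 6)(1 5 8)(3 7 4)| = 6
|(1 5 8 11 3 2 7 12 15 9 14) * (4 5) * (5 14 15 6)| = 24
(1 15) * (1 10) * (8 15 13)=[0, 13, 2, 3, 4, 5, 6, 7, 15, 9, 1, 11, 12, 8, 14, 10]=(1 13 8 15 10)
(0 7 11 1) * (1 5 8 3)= [7, 0, 2, 1, 4, 8, 6, 11, 3, 9, 10, 5]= (0 7 11 5 8 3 1)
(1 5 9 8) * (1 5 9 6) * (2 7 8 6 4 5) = (1 9 6)(2 7 8)(4 5) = [0, 9, 7, 3, 5, 4, 1, 8, 2, 6]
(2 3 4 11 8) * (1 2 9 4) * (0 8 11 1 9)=(11)(0 8)(1 2 3 9 4)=[8, 2, 3, 9, 1, 5, 6, 7, 0, 4, 10, 11]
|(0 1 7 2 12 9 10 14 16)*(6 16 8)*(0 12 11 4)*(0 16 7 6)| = |(0 1 6 7 2 11 4 16 12 9 10 14 8)| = 13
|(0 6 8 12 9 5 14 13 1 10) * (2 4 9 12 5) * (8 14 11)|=|(0 6 14 13 1 10)(2 4 9)(5 11 8)|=6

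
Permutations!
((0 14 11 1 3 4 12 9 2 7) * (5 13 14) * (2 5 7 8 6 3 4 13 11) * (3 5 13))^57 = ((0 7)(1 4 12 9 13 14 2 8 6 5 11))^57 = (0 7)(1 12 13 2 6 11 4 9 14 8 5)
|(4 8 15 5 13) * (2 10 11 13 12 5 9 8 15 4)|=4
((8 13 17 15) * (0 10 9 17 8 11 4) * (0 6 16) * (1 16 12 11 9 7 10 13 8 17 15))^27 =(0 17 16 13 1)(4 11 12 6)(7 10)(9 15)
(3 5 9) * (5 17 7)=[0, 1, 2, 17, 4, 9, 6, 5, 8, 3, 10, 11, 12, 13, 14, 15, 16, 7]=(3 17 7 5 9)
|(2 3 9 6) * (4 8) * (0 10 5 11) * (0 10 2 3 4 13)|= 15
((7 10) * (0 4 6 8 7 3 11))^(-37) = ((0 4 6 8 7 10 3 11))^(-37) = (0 8 3 4 7 11 6 10)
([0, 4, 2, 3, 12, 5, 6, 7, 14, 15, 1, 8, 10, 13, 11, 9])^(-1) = (1 10 12 4)(8 11 14)(9 15)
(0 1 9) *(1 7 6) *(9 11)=[7, 11, 2, 3, 4, 5, 1, 6, 8, 0, 10, 9]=(0 7 6 1 11 9)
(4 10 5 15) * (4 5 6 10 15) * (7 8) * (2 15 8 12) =[0, 1, 15, 3, 8, 4, 10, 12, 7, 9, 6, 11, 2, 13, 14, 5] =(2 15 5 4 8 7 12)(6 10)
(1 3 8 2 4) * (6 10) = [0, 3, 4, 8, 1, 5, 10, 7, 2, 9, 6] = (1 3 8 2 4)(6 10)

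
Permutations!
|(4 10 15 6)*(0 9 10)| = |(0 9 10 15 6 4)| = 6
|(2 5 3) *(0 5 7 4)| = |(0 5 3 2 7 4)| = 6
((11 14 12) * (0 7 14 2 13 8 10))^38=((0 7 14 12 11 2 13 8 10))^38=(0 14 11 13 10 7 12 2 8)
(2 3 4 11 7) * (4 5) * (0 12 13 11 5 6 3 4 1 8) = (0 12 13 11 7 2 4 5 1 8)(3 6) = [12, 8, 4, 6, 5, 1, 3, 2, 0, 9, 10, 7, 13, 11]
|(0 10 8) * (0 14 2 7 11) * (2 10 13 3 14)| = |(0 13 3 14 10 8 2 7 11)| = 9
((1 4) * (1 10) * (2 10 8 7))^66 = ((1 4 8 7 2 10))^66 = (10)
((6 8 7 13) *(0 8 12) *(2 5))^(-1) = (0 12 6 13 7 8)(2 5)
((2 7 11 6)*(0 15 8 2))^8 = (0 15 8 2 7 11 6)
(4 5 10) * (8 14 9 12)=(4 5 10)(8 14 9 12)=[0, 1, 2, 3, 5, 10, 6, 7, 14, 12, 4, 11, 8, 13, 9]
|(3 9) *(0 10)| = 2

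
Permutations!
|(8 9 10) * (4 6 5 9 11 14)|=8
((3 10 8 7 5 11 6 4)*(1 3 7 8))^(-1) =(1 10 3)(4 6 11 5 7)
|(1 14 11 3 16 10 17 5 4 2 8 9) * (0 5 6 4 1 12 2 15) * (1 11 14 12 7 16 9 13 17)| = |(0 5 11 3 9 7 16 10 1 12 2 8 13 17 6 4 15)| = 17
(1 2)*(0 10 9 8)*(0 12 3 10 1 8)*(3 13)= [1, 2, 8, 10, 4, 5, 6, 7, 12, 0, 9, 11, 13, 3]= (0 1 2 8 12 13 3 10 9)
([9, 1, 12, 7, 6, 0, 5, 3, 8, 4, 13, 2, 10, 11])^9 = [5, 1, 11, 7, 9, 6, 4, 3, 8, 0, 12, 13, 2, 10]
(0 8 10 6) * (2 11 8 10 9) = (0 10 6)(2 11 8 9) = [10, 1, 11, 3, 4, 5, 0, 7, 9, 2, 6, 8]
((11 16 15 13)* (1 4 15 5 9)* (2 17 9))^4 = (1 11 17 15 5)(2 4 16 9 13)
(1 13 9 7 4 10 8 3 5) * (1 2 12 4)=[0, 13, 12, 5, 10, 2, 6, 1, 3, 7, 8, 11, 4, 9]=(1 13 9 7)(2 12 4 10 8 3 5)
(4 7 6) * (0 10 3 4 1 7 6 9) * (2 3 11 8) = (0 10 11 8 2 3 4 6 1 7 9) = [10, 7, 3, 4, 6, 5, 1, 9, 2, 0, 11, 8]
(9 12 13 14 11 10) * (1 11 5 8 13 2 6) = (1 11 10 9 12 2 6)(5 8 13 14) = [0, 11, 6, 3, 4, 8, 1, 7, 13, 12, 9, 10, 2, 14, 5]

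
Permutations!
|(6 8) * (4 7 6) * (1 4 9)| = 6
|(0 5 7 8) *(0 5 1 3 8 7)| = 5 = |(0 1 3 8 5)|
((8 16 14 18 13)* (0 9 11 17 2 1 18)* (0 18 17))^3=((0 9 11)(1 17 2)(8 16 14 18 13))^3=(8 18 16 13 14)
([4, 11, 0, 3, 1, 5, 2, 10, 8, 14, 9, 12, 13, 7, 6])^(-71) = (0 4 1 11 12 13 7 10 9 14 6 2)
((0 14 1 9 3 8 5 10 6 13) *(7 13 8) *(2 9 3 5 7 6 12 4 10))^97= (0 14 1 3 6 8 7 13)(2 9 5)(4 10 12)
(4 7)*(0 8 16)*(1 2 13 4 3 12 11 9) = (0 8 16)(1 2 13 4 7 3 12 11 9) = [8, 2, 13, 12, 7, 5, 6, 3, 16, 1, 10, 9, 11, 4, 14, 15, 0]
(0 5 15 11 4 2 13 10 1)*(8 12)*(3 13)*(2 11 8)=[5, 0, 3, 13, 11, 15, 6, 7, 12, 9, 1, 4, 2, 10, 14, 8]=(0 5 15 8 12 2 3 13 10 1)(4 11)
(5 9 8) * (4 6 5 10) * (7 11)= (4 6 5 9 8 10)(7 11)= [0, 1, 2, 3, 6, 9, 5, 11, 10, 8, 4, 7]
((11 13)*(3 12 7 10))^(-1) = (3 10 7 12)(11 13) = ((3 12 7 10)(11 13))^(-1)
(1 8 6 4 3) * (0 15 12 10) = (0 15 12 10)(1 8 6 4 3) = [15, 8, 2, 1, 3, 5, 4, 7, 6, 9, 0, 11, 10, 13, 14, 12]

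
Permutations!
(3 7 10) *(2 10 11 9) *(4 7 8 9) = [0, 1, 10, 8, 7, 5, 6, 11, 9, 2, 3, 4] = (2 10 3 8 9)(4 7 11)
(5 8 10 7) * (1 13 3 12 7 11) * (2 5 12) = (1 13 3 2 5 8 10 11)(7 12) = [0, 13, 5, 2, 4, 8, 6, 12, 10, 9, 11, 1, 7, 3]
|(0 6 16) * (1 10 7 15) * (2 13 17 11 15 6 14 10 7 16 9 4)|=20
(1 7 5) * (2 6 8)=(1 7 5)(2 6 8)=[0, 7, 6, 3, 4, 1, 8, 5, 2]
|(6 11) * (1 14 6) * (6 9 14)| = |(1 6 11)(9 14)| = 6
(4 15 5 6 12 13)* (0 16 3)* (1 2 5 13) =(0 16 3)(1 2 5 6 12)(4 15 13) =[16, 2, 5, 0, 15, 6, 12, 7, 8, 9, 10, 11, 1, 4, 14, 13, 3]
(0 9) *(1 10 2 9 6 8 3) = (0 6 8 3 1 10 2 9) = [6, 10, 9, 1, 4, 5, 8, 7, 3, 0, 2]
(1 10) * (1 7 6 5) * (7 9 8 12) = (1 10 9 8 12 7 6 5) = [0, 10, 2, 3, 4, 1, 5, 6, 12, 8, 9, 11, 7]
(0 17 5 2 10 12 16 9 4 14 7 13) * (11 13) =(0 17 5 2 10 12 16 9 4 14 7 11 13) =[17, 1, 10, 3, 14, 2, 6, 11, 8, 4, 12, 13, 16, 0, 7, 15, 9, 5]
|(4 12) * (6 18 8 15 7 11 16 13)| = 8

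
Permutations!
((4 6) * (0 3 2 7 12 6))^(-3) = ((0 3 2 7 12 6 4))^(-3) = (0 12 3 6 2 4 7)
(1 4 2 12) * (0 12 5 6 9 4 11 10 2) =(0 12 1 11 10 2 5 6 9 4) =[12, 11, 5, 3, 0, 6, 9, 7, 8, 4, 2, 10, 1]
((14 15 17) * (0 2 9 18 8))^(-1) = ((0 2 9 18 8)(14 15 17))^(-1) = (0 8 18 9 2)(14 17 15)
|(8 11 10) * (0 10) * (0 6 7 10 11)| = |(0 11 6 7 10 8)| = 6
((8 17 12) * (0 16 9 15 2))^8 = ((0 16 9 15 2)(8 17 12))^8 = (0 15 16 2 9)(8 12 17)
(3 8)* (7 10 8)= (3 7 10 8)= [0, 1, 2, 7, 4, 5, 6, 10, 3, 9, 8]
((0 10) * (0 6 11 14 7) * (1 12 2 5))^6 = ((0 10 6 11 14 7)(1 12 2 5))^6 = (14)(1 2)(5 12)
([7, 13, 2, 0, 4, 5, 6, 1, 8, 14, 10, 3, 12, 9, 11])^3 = [13, 14, 2, 1, 4, 5, 6, 9, 8, 3, 10, 7, 12, 11, 0]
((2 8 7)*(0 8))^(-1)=((0 8 7 2))^(-1)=(0 2 7 8)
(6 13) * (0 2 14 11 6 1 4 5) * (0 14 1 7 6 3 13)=(0 2 1 4 5 14 11 3 13 7 6)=[2, 4, 1, 13, 5, 14, 0, 6, 8, 9, 10, 3, 12, 7, 11]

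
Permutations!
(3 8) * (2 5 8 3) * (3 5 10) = [0, 1, 10, 5, 4, 8, 6, 7, 2, 9, 3] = (2 10 3 5 8)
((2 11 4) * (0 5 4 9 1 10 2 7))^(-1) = ((0 5 4 7)(1 10 2 11 9))^(-1) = (0 7 4 5)(1 9 11 2 10)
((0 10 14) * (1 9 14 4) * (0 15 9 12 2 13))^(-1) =((0 10 4 1 12 2 13)(9 14 15))^(-1) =(0 13 2 12 1 4 10)(9 15 14)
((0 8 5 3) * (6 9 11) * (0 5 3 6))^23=((0 8 3 5 6 9 11))^23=(0 3 6 11 8 5 9)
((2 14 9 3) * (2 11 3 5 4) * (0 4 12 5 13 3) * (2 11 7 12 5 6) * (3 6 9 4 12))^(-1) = (0 11 4 14 2 6 13 9 12)(3 7)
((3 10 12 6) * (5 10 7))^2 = (3 5 12)(6 7 10)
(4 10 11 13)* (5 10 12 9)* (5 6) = (4 12 9 6 5 10 11 13) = [0, 1, 2, 3, 12, 10, 5, 7, 8, 6, 11, 13, 9, 4]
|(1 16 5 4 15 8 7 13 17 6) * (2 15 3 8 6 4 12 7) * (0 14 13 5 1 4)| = |(0 14 13 17)(1 16)(2 15 6 4 3 8)(5 12 7)| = 12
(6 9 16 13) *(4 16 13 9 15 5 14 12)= (4 16 9 13 6 15 5 14 12)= [0, 1, 2, 3, 16, 14, 15, 7, 8, 13, 10, 11, 4, 6, 12, 5, 9]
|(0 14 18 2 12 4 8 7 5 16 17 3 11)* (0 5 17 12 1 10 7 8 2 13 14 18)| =|(0 18 13 14)(1 10 7 17 3 11 5 16 12 4 2)| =44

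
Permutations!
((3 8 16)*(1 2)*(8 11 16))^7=((1 2)(3 11 16))^7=(1 2)(3 11 16)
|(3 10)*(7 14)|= 2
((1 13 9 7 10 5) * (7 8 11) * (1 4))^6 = ((1 13 9 8 11 7 10 5 4))^6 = (1 10 8)(4 7 9)(5 11 13)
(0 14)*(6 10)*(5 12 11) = (0 14)(5 12 11)(6 10) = [14, 1, 2, 3, 4, 12, 10, 7, 8, 9, 6, 5, 11, 13, 0]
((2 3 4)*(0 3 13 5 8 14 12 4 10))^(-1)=(0 10 3)(2 4 12 14 8 5 13)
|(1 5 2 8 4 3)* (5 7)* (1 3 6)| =7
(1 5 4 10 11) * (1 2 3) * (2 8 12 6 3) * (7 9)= [0, 5, 2, 1, 10, 4, 3, 9, 12, 7, 11, 8, 6]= (1 5 4 10 11 8 12 6 3)(7 9)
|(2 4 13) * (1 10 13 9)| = |(1 10 13 2 4 9)| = 6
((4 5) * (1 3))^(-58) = ((1 3)(4 5))^(-58) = (5)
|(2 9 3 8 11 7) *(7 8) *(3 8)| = 6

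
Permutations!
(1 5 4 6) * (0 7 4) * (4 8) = (0 7 8 4 6 1 5) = [7, 5, 2, 3, 6, 0, 1, 8, 4]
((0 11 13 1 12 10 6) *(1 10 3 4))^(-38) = (0 13 6 11 10)(1 3)(4 12)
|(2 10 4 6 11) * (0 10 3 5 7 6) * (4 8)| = |(0 10 8 4)(2 3 5 7 6 11)| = 12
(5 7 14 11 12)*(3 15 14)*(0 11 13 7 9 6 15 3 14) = (0 11 12 5 9 6 15)(7 14 13) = [11, 1, 2, 3, 4, 9, 15, 14, 8, 6, 10, 12, 5, 7, 13, 0]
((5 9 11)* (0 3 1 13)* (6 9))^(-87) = ((0 3 1 13)(5 6 9 11))^(-87) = (0 3 1 13)(5 6 9 11)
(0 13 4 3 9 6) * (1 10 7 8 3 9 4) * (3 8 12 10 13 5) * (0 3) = [5, 13, 2, 4, 9, 0, 3, 12, 8, 6, 7, 11, 10, 1] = (0 5)(1 13)(3 4 9 6)(7 12 10)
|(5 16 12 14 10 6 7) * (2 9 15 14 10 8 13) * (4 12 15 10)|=22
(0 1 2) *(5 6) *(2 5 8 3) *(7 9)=(0 1 5 6 8 3 2)(7 9)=[1, 5, 0, 2, 4, 6, 8, 9, 3, 7]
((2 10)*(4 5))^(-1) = ((2 10)(4 5))^(-1) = (2 10)(4 5)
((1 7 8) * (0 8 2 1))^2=(8)(1 2 7)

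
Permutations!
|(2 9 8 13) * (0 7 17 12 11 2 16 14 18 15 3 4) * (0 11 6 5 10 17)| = |(0 7)(2 9 8 13 16 14 18 15 3 4 11)(5 10 17 12 6)| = 110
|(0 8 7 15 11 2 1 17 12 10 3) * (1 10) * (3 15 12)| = |(0 8 7 12 1 17 3)(2 10 15 11)| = 28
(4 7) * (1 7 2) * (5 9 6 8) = (1 7 4 2)(5 9 6 8) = [0, 7, 1, 3, 2, 9, 8, 4, 5, 6]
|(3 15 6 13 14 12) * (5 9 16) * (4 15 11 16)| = 11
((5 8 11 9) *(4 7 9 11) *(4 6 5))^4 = (11)(4 7 9)(5 8 6)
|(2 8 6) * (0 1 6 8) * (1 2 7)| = 6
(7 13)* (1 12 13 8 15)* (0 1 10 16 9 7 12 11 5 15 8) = [1, 11, 2, 3, 4, 15, 6, 0, 8, 7, 16, 5, 13, 12, 14, 10, 9] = (0 1 11 5 15 10 16 9 7)(12 13)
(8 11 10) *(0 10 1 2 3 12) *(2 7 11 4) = [10, 7, 3, 12, 2, 5, 6, 11, 4, 9, 8, 1, 0] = (0 10 8 4 2 3 12)(1 7 11)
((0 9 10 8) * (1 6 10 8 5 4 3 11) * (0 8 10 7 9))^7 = (1 3 5 9 6 11 4 10 7)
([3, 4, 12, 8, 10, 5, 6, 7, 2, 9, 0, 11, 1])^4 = (0 12)(1 3)(2 10)(4 8)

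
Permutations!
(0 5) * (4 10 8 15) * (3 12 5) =(0 3 12 5)(4 10 8 15) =[3, 1, 2, 12, 10, 0, 6, 7, 15, 9, 8, 11, 5, 13, 14, 4]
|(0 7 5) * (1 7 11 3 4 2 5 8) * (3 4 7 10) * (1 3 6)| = 15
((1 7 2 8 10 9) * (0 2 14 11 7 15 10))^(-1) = (0 8 2)(1 9 10 15)(7 11 14)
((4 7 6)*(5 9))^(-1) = ((4 7 6)(5 9))^(-1) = (4 6 7)(5 9)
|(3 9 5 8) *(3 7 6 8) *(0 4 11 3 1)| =21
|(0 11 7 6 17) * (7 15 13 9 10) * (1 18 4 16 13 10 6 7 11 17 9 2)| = |(0 17)(1 18 4 16 13 2)(6 9)(10 11 15)| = 6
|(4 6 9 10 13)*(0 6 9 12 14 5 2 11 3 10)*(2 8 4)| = |(0 6 12 14 5 8 4 9)(2 11 3 10 13)| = 40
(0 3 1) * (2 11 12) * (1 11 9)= (0 3 11 12 2 9 1)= [3, 0, 9, 11, 4, 5, 6, 7, 8, 1, 10, 12, 2]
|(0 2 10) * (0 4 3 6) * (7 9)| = |(0 2 10 4 3 6)(7 9)| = 6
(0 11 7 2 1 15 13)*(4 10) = (0 11 7 2 1 15 13)(4 10) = [11, 15, 1, 3, 10, 5, 6, 2, 8, 9, 4, 7, 12, 0, 14, 13]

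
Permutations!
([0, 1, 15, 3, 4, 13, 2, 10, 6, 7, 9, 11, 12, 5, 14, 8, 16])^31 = [0, 1, 6, 3, 4, 13, 8, 10, 15, 7, 9, 11, 12, 5, 14, 2, 16]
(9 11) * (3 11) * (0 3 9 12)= [3, 1, 2, 11, 4, 5, 6, 7, 8, 9, 10, 12, 0]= (0 3 11 12)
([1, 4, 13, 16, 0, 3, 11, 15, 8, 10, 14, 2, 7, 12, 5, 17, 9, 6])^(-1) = (0 4 1)(2 11 6 17 15 7 12 13)(3 5 14 10 9 16)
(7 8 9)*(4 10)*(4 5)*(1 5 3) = [0, 5, 2, 1, 10, 4, 6, 8, 9, 7, 3] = (1 5 4 10 3)(7 8 9)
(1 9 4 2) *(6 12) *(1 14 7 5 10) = [0, 9, 14, 3, 2, 10, 12, 5, 8, 4, 1, 11, 6, 13, 7] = (1 9 4 2 14 7 5 10)(6 12)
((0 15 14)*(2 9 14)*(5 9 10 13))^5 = ((0 15 2 10 13 5 9 14))^5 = (0 5 2 14 13 15 9 10)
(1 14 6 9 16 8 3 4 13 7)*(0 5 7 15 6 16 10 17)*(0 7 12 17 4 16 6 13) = (0 5 12 17 7 1 14 6 9 10 4)(3 16 8)(13 15) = [5, 14, 2, 16, 0, 12, 9, 1, 3, 10, 4, 11, 17, 15, 6, 13, 8, 7]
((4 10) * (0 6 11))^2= ((0 6 11)(4 10))^2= (0 11 6)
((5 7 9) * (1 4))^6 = (9)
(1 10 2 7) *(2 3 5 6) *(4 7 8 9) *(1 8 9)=[0, 10, 9, 5, 7, 6, 2, 8, 1, 4, 3]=(1 10 3 5 6 2 9 4 7 8)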